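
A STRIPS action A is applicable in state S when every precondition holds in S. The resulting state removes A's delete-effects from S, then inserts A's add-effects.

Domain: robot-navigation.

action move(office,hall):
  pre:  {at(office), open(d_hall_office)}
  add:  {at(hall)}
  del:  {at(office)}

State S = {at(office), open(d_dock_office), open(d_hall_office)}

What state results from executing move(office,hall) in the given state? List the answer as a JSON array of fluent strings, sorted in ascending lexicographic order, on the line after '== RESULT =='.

Progress:
  pre ⊆ S: {at(office), open(d_hall_office)} ⊆ S  — applicable
  S \ del = {open(d_dock_office), open(d_hall_office)}
  ∪ add   = {at(hall), open(d_dock_office), open(d_hall_office)}

== RESULT ==
["at(hall)", "open(d_dock_office)", "open(d_hall_office)"]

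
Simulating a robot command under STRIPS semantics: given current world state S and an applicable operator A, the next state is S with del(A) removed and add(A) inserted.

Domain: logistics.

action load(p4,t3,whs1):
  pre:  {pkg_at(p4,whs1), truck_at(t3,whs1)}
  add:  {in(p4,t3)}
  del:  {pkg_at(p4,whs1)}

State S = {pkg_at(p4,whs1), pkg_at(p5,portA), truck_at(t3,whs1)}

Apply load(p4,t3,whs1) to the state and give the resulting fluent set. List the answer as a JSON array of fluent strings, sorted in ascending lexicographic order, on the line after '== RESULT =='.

Compute (S \ del) ∪ add:
  pre ⊆ S: {pkg_at(p4,whs1), truck_at(t3,whs1)} ⊆ S  — applicable
  S \ del = {pkg_at(p5,portA), truck_at(t3,whs1)}
  ∪ add   = {in(p4,t3), pkg_at(p5,portA), truck_at(t3,whs1)}

== RESULT ==
["in(p4,t3)", "pkg_at(p5,portA)", "truck_at(t3,whs1)"]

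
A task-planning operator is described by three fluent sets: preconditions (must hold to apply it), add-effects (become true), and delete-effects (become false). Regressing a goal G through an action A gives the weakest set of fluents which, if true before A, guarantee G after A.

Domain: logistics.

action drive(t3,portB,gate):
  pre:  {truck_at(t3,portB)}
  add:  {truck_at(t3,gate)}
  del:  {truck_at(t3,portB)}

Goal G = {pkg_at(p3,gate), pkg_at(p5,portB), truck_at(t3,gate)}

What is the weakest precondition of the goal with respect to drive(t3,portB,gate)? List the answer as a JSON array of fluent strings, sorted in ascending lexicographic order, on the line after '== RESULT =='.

Compute (G \ add) ∪ pre:
  G ∩ del = {}  (empty — regression defined)
  G \ add = {pkg_at(p3,gate), pkg_at(p5,portB), truck_at(t3,gate)} \ {truck_at(t3,gate)} = {pkg_at(p3,gate), pkg_at(p5,portB)}
  ∪ pre   = {pkg_at(p3,gate), pkg_at(p5,portB)} ∪ {truck_at(t3,portB)}
          = {pkg_at(p3,gate), pkg_at(p5,portB), truck_at(t3,portB)}

== RESULT ==
["pkg_at(p3,gate)", "pkg_at(p5,portB)", "truck_at(t3,portB)"]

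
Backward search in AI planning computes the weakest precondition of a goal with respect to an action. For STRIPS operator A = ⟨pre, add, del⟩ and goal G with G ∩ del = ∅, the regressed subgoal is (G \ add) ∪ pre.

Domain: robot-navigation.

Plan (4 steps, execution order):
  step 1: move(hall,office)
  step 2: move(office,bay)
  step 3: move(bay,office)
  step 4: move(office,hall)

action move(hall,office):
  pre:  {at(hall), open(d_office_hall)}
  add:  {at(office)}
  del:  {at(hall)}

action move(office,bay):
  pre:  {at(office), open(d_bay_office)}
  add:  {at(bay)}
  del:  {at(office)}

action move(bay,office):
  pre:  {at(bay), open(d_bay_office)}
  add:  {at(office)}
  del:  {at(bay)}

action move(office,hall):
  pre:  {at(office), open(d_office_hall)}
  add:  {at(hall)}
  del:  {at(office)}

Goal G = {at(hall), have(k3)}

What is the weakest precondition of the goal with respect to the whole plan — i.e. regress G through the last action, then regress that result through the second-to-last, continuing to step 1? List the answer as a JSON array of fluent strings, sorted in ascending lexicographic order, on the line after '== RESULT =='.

Regress step by step:
  through step 4 (move(office,hall)): drop {at(hall)}, keep {have(k3)}, require {at(office), open(d_office_hall)}
    → {at(office), have(k3), open(d_office_hall)}
  through step 3 (move(bay,office)): drop {at(office)}, keep {have(k3), open(d_office_hall)}, require {at(bay), open(d_bay_office)}
    → {at(bay), have(k3), open(d_bay_office), open(d_office_hall)}
  through step 2 (move(office,bay)): drop {at(bay)}, keep {have(k3), open(d_bay_office), open(d_office_hall)}, require {at(office), open(d_bay_office)}
    → {at(office), have(k3), open(d_bay_office), open(d_office_hall)}
  through step 1 (move(hall,office)): drop {at(office)}, keep {have(k3), open(d_bay_office), open(d_office_hall)}, require {at(hall), open(d_office_hall)}
    → {at(hall), have(k3), open(d_bay_office), open(d_office_hall)}

== RESULT ==
["at(hall)", "have(k3)", "open(d_bay_office)", "open(d_office_hall)"]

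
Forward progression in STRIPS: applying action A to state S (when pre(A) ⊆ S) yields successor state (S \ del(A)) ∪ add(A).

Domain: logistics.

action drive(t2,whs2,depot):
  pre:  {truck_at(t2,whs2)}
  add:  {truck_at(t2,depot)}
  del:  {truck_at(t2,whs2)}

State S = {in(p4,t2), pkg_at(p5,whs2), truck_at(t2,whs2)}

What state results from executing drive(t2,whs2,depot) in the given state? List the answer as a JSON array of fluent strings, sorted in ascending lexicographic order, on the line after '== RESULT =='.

Compute (S \ del) ∪ add:
  pre ⊆ S: {truck_at(t2,whs2)} ⊆ S  — applicable
  S \ del = {in(p4,t2), pkg_at(p5,whs2)}
  ∪ add   = {in(p4,t2), pkg_at(p5,whs2), truck_at(t2,depot)}

== RESULT ==
["in(p4,t2)", "pkg_at(p5,whs2)", "truck_at(t2,depot)"]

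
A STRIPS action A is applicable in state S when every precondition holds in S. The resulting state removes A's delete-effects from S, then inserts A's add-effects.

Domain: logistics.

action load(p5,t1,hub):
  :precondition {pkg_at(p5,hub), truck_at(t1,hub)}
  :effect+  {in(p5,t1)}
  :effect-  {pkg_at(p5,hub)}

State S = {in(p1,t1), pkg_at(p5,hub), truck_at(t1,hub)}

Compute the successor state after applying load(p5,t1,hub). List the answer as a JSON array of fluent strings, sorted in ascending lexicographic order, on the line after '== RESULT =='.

Progress:
  pre ⊆ S: {pkg_at(p5,hub), truck_at(t1,hub)} ⊆ S  — applicable
  S \ del = {in(p1,t1), truck_at(t1,hub)}
  ∪ add   = {in(p1,t1), in(p5,t1), truck_at(t1,hub)}

== RESULT ==
["in(p1,t1)", "in(p5,t1)", "truck_at(t1,hub)"]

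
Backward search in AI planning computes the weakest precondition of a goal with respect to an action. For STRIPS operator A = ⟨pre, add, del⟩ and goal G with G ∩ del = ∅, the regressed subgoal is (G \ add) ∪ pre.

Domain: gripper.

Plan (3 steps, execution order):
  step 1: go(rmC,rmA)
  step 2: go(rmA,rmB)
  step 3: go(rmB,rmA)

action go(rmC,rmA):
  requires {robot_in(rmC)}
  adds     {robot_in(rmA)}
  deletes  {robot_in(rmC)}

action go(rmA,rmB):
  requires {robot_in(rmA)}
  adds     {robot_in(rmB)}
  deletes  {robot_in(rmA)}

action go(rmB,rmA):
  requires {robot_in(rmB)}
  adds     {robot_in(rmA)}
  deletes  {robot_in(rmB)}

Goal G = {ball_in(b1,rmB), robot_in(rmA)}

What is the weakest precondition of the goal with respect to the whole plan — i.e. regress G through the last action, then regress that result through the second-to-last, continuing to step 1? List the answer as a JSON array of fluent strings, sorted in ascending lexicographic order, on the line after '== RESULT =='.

Work backward from the goal:
  through step 3 (go(rmB,rmA)): drop {robot_in(rmA)}, keep {ball_in(b1,rmB)}, require {robot_in(rmB)}
    → {ball_in(b1,rmB), robot_in(rmB)}
  through step 2 (go(rmA,rmB)): drop {robot_in(rmB)}, keep {ball_in(b1,rmB)}, require {robot_in(rmA)}
    → {ball_in(b1,rmB), robot_in(rmA)}
  through step 1 (go(rmC,rmA)): drop {robot_in(rmA)}, keep {ball_in(b1,rmB)}, require {robot_in(rmC)}
    → {ball_in(b1,rmB), robot_in(rmC)}

== RESULT ==
["ball_in(b1,rmB)", "robot_in(rmC)"]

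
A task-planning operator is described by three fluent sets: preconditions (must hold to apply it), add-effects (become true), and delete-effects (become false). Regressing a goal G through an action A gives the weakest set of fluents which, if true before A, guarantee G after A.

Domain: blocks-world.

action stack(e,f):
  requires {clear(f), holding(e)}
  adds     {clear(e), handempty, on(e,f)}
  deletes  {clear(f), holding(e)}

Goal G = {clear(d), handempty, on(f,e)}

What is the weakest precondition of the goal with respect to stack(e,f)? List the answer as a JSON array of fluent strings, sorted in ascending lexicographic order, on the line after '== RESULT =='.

Regress:
  G ∩ del = {}  (empty — regression defined)
  G \ add = {clear(d), handempty, on(f,e)} \ {clear(e), handempty, on(e,f)} = {clear(d), on(f,e)}
  ∪ pre   = {clear(d), on(f,e)} ∪ {clear(f), holding(e)}
          = {clear(d), clear(f), holding(e), on(f,e)}

== RESULT ==
["clear(d)", "clear(f)", "holding(e)", "on(f,e)"]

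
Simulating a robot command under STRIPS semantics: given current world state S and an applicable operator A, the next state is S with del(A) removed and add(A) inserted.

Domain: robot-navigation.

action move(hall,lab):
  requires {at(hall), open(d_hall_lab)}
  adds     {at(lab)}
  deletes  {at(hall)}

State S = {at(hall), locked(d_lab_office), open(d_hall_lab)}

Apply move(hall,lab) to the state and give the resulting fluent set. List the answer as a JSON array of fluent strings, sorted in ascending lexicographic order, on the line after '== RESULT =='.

Progress:
  pre ⊆ S: {at(hall), open(d_hall_lab)} ⊆ S  — applicable
  S \ del = {locked(d_lab_office), open(d_hall_lab)}
  ∪ add   = {at(lab), locked(d_lab_office), open(d_hall_lab)}

== RESULT ==
["at(lab)", "locked(d_lab_office)", "open(d_hall_lab)"]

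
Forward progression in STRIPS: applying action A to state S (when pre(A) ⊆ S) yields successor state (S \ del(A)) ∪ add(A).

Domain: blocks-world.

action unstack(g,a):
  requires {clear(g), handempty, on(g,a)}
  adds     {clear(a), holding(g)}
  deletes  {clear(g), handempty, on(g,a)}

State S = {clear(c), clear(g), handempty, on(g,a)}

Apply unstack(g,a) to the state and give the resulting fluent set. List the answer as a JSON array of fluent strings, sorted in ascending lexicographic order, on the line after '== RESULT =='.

Progress:
  pre ⊆ S: {clear(g), handempty, on(g,a)} ⊆ S  — applicable
  S \ del = {clear(c)}
  ∪ add   = {clear(a), clear(c), holding(g)}

== RESULT ==
["clear(a)", "clear(c)", "holding(g)"]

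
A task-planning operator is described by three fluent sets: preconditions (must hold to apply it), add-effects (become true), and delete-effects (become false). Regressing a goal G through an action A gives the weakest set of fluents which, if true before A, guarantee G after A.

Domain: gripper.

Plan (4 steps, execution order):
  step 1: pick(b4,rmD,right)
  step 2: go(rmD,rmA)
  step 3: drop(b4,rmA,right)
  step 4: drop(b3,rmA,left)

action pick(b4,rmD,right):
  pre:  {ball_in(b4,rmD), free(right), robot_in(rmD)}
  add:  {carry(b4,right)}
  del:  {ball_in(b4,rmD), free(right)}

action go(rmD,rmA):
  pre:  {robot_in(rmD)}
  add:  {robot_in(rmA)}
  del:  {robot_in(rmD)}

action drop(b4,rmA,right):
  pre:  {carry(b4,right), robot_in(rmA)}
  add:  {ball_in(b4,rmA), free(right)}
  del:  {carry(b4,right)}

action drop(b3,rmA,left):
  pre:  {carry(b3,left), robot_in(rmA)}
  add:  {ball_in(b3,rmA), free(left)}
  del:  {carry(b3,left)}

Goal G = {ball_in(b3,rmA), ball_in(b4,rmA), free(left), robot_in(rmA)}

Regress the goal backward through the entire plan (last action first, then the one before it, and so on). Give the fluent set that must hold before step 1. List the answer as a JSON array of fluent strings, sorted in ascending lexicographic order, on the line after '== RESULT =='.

Regress step by step:
  through step 4 (drop(b3,rmA,left)): drop {ball_in(b3,rmA), free(left)}, keep {ball_in(b4,rmA), robot_in(rmA)}, require {carry(b3,left), robot_in(rmA)}
    → {ball_in(b4,rmA), carry(b3,left), robot_in(rmA)}
  through step 3 (drop(b4,rmA,right)): drop {ball_in(b4,rmA)}, keep {carry(b3,left), robot_in(rmA)}, require {carry(b4,right), robot_in(rmA)}
    → {carry(b3,left), carry(b4,right), robot_in(rmA)}
  through step 2 (go(rmD,rmA)): drop {robot_in(rmA)}, keep {carry(b3,left), carry(b4,right)}, require {robot_in(rmD)}
    → {carry(b3,left), carry(b4,right), robot_in(rmD)}
  through step 1 (pick(b4,rmD,right)): drop {carry(b4,right)}, keep {carry(b3,left), robot_in(rmD)}, require {ball_in(b4,rmD), free(right), robot_in(rmD)}
    → {ball_in(b4,rmD), carry(b3,left), free(right), robot_in(rmD)}

== RESULT ==
["ball_in(b4,rmD)", "carry(b3,left)", "free(right)", "robot_in(rmD)"]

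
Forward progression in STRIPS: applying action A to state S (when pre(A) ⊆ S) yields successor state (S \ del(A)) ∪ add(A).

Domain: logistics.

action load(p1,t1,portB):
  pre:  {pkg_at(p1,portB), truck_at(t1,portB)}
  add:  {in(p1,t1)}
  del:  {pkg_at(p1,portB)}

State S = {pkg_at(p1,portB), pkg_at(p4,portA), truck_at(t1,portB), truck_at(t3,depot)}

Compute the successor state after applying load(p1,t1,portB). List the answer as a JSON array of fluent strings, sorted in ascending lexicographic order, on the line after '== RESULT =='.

Progress:
  pre ⊆ S: {pkg_at(p1,portB), truck_at(t1,portB)} ⊆ S  — applicable
  S \ del = {pkg_at(p4,portA), truck_at(t1,portB), truck_at(t3,depot)}
  ∪ add   = {in(p1,t1), pkg_at(p4,portA), truck_at(t1,portB), truck_at(t3,depot)}

== RESULT ==
["in(p1,t1)", "pkg_at(p4,portA)", "truck_at(t1,portB)", "truck_at(t3,depot)"]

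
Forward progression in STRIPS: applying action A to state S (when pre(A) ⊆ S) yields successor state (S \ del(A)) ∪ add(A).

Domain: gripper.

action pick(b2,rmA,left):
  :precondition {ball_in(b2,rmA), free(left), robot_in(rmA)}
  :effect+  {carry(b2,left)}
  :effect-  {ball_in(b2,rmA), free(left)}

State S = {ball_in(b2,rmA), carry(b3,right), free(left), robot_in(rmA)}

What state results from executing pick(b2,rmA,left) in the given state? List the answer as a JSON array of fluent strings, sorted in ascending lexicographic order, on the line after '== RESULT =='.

Progress:
  pre ⊆ S: {ball_in(b2,rmA), free(left), robot_in(rmA)} ⊆ S  — applicable
  S \ del = {carry(b3,right), robot_in(rmA)}
  ∪ add   = {carry(b2,left), carry(b3,right), robot_in(rmA)}

== RESULT ==
["carry(b2,left)", "carry(b3,right)", "robot_in(rmA)"]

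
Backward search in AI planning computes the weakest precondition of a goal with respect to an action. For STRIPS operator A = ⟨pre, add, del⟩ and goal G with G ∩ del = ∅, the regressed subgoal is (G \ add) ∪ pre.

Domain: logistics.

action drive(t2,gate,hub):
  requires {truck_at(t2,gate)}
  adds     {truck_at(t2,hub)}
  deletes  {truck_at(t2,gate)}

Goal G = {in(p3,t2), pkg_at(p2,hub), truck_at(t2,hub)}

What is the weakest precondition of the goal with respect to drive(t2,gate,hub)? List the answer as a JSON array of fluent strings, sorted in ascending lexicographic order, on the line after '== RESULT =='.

Regress:
  G ∩ del = {}  (empty — regression defined)
  G \ add = {in(p3,t2), pkg_at(p2,hub), truck_at(t2,hub)} \ {truck_at(t2,hub)} = {in(p3,t2), pkg_at(p2,hub)}
  ∪ pre   = {in(p3,t2), pkg_at(p2,hub)} ∪ {truck_at(t2,gate)}
          = {in(p3,t2), pkg_at(p2,hub), truck_at(t2,gate)}

== RESULT ==
["in(p3,t2)", "pkg_at(p2,hub)", "truck_at(t2,gate)"]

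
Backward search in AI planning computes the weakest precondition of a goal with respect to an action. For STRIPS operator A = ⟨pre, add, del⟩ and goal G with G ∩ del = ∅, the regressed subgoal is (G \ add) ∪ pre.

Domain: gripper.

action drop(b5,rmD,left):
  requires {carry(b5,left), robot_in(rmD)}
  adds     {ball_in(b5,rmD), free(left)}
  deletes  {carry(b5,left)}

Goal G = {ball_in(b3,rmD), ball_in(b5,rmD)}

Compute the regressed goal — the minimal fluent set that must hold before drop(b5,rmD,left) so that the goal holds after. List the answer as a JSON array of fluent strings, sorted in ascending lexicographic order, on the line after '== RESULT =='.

Regress:
  G ∩ del = {}  (empty — regression defined)
  G \ add = {ball_in(b3,rmD), ball_in(b5,rmD)} \ {ball_in(b5,rmD), free(left)} = {ball_in(b3,rmD)}
  ∪ pre   = {ball_in(b3,rmD)} ∪ {carry(b5,left), robot_in(rmD)}
          = {ball_in(b3,rmD), carry(b5,left), robot_in(rmD)}

== RESULT ==
["ball_in(b3,rmD)", "carry(b5,left)", "robot_in(rmD)"]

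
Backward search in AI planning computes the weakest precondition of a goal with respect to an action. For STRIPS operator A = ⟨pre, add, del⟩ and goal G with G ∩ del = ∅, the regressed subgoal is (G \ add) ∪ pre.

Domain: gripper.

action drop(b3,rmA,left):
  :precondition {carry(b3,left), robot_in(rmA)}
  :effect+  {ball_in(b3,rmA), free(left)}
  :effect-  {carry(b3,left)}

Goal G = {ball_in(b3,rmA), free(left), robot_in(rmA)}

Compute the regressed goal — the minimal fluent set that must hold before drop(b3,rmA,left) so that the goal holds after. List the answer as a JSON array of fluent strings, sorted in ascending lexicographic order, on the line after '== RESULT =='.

Regress:
  G ∩ del = {}  (empty — regression defined)
  G \ add = {ball_in(b3,rmA), free(left), robot_in(rmA)} \ {ball_in(b3,rmA), free(left)} = {robot_in(rmA)}
  ∪ pre   = {robot_in(rmA)} ∪ {carry(b3,left), robot_in(rmA)}
          = {carry(b3,left), robot_in(rmA)}

== RESULT ==
["carry(b3,left)", "robot_in(rmA)"]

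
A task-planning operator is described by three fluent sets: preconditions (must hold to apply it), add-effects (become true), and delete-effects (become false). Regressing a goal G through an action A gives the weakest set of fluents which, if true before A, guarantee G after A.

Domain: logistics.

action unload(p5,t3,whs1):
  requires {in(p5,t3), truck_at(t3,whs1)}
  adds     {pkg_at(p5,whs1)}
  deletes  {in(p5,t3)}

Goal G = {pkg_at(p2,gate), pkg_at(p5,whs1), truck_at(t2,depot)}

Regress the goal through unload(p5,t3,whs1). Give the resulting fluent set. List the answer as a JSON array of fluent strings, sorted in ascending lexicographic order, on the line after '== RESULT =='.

Regress:
  G ∩ del = {}  (empty — regression defined)
  G \ add = {pkg_at(p2,gate), pkg_at(p5,whs1), truck_at(t2,depot)} \ {pkg_at(p5,whs1)} = {pkg_at(p2,gate), truck_at(t2,depot)}
  ∪ pre   = {pkg_at(p2,gate), truck_at(t2,depot)} ∪ {in(p5,t3), truck_at(t3,whs1)}
          = {in(p5,t3), pkg_at(p2,gate), truck_at(t2,depot), truck_at(t3,whs1)}

== RESULT ==
["in(p5,t3)", "pkg_at(p2,gate)", "truck_at(t2,depot)", "truck_at(t3,whs1)"]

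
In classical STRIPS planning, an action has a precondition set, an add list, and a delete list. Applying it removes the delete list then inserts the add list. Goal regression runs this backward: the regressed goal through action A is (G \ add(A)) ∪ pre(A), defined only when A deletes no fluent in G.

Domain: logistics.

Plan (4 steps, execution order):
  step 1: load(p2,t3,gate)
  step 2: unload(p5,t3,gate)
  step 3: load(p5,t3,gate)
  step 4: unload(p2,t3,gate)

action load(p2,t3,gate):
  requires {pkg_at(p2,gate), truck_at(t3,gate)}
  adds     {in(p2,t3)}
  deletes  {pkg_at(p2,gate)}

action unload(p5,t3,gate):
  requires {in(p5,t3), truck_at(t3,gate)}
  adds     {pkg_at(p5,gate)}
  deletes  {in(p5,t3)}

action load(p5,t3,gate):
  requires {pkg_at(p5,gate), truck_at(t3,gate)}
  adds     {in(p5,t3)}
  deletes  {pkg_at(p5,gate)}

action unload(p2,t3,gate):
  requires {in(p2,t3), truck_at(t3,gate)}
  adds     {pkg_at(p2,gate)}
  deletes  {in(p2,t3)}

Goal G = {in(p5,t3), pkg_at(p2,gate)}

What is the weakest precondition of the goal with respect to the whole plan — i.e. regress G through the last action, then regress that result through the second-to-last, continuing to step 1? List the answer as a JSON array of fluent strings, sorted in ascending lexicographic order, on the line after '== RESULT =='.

Regress step by step:
  through step 4 (unload(p2,t3,gate)): drop {pkg_at(p2,gate)}, keep {in(p5,t3)}, require {in(p2,t3), truck_at(t3,gate)}
    → {in(p2,t3), in(p5,t3), truck_at(t3,gate)}
  through step 3 (load(p5,t3,gate)): drop {in(p5,t3)}, keep {in(p2,t3), truck_at(t3,gate)}, require {pkg_at(p5,gate), truck_at(t3,gate)}
    → {in(p2,t3), pkg_at(p5,gate), truck_at(t3,gate)}
  through step 2 (unload(p5,t3,gate)): drop {pkg_at(p5,gate)}, keep {in(p2,t3), truck_at(t3,gate)}, require {in(p5,t3), truck_at(t3,gate)}
    → {in(p2,t3), in(p5,t3), truck_at(t3,gate)}
  through step 1 (load(p2,t3,gate)): drop {in(p2,t3)}, keep {in(p5,t3), truck_at(t3,gate)}, require {pkg_at(p2,gate), truck_at(t3,gate)}
    → {in(p5,t3), pkg_at(p2,gate), truck_at(t3,gate)}

== RESULT ==
["in(p5,t3)", "pkg_at(p2,gate)", "truck_at(t3,gate)"]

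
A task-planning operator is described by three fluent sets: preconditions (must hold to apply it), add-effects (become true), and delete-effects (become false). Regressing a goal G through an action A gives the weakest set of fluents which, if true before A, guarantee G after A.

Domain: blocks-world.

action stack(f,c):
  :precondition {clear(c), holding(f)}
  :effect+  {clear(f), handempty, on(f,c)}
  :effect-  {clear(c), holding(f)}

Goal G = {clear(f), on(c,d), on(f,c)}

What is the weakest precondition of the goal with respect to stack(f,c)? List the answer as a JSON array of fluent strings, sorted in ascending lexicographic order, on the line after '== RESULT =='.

Compute (G \ add) ∪ pre:
  G ∩ del = {}  (empty — regression defined)
  G \ add = {clear(f), on(c,d), on(f,c)} \ {clear(f), handempty, on(f,c)} = {on(c,d)}
  ∪ pre   = {on(c,d)} ∪ {clear(c), holding(f)}
          = {clear(c), holding(f), on(c,d)}

== RESULT ==
["clear(c)", "holding(f)", "on(c,d)"]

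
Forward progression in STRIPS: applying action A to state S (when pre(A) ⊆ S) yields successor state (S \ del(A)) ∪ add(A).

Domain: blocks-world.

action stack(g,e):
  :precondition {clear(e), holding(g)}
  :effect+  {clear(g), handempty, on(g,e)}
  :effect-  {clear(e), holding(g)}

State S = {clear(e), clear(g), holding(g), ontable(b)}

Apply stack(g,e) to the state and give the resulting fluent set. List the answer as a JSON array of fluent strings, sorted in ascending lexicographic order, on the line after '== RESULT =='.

Compute (S \ del) ∪ add:
  pre ⊆ S: {clear(e), holding(g)} ⊆ S  — applicable
  S \ del = {clear(g), ontable(b)}
  ∪ add   = {clear(g), handempty, on(g,e), ontable(b)}

== RESULT ==
["clear(g)", "handempty", "on(g,e)", "ontable(b)"]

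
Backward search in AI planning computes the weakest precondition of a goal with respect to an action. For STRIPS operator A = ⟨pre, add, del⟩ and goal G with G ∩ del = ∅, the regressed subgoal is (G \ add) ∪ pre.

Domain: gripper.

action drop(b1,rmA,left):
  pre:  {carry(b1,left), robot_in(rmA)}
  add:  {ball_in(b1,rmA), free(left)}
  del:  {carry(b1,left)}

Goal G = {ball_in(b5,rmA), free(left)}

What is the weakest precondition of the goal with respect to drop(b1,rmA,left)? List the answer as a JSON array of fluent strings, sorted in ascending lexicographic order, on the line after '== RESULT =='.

Compute (G \ add) ∪ pre:
  G ∩ del = {}  (empty — regression defined)
  G \ add = {ball_in(b5,rmA), free(left)} \ {ball_in(b1,rmA), free(left)} = {ball_in(b5,rmA)}
  ∪ pre   = {ball_in(b5,rmA)} ∪ {carry(b1,left), robot_in(rmA)}
          = {ball_in(b5,rmA), carry(b1,left), robot_in(rmA)}

== RESULT ==
["ball_in(b5,rmA)", "carry(b1,left)", "robot_in(rmA)"]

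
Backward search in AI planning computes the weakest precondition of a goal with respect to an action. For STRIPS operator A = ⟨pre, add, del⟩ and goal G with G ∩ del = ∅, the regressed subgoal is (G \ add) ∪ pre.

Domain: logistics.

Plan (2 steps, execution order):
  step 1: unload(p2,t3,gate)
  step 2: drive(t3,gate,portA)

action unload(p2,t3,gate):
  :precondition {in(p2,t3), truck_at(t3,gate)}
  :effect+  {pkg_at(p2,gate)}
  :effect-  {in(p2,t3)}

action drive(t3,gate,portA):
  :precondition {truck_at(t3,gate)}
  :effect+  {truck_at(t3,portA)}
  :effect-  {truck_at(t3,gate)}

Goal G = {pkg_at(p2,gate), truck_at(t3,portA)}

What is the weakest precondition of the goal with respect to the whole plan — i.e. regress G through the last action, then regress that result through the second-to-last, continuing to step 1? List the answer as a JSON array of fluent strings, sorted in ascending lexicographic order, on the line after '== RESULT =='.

Regress step by step:
  through step 2 (drive(t3,gate,portA)): drop {truck_at(t3,portA)}, keep {pkg_at(p2,gate)}, require {truck_at(t3,gate)}
    → {pkg_at(p2,gate), truck_at(t3,gate)}
  through step 1 (unload(p2,t3,gate)): drop {pkg_at(p2,gate)}, keep {truck_at(t3,gate)}, require {in(p2,t3), truck_at(t3,gate)}
    → {in(p2,t3), truck_at(t3,gate)}

== RESULT ==
["in(p2,t3)", "truck_at(t3,gate)"]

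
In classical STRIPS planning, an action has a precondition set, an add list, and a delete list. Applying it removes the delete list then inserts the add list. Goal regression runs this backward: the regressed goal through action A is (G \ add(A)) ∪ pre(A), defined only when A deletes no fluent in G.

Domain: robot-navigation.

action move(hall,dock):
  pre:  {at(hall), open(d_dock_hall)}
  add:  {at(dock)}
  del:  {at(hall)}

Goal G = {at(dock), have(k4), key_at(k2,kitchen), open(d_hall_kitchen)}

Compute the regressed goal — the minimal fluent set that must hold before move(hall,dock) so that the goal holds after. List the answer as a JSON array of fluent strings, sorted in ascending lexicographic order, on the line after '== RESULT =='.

Regress:
  G ∩ del = {}  (empty — regression defined)
  G \ add = {at(dock), have(k4), key_at(k2,kitchen), open(d_hall_kitchen)} \ {at(dock)} = {have(k4), key_at(k2,kitchen), open(d_hall_kitchen)}
  ∪ pre   = {have(k4), key_at(k2,kitchen), open(d_hall_kitchen)} ∪ {at(hall), open(d_dock_hall)}
          = {at(hall), have(k4), key_at(k2,kitchen), open(d_dock_hall), open(d_hall_kitchen)}

== RESULT ==
["at(hall)", "have(k4)", "key_at(k2,kitchen)", "open(d_dock_hall)", "open(d_hall_kitchen)"]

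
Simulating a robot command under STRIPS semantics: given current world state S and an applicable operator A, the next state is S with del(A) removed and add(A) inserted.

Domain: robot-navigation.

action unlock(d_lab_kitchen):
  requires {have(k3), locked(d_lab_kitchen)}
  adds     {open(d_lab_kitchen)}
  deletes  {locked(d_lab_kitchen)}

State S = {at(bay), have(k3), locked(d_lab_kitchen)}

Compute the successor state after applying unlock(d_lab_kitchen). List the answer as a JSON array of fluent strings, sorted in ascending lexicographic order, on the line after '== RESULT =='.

Progress:
  pre ⊆ S: {have(k3), locked(d_lab_kitchen)} ⊆ S  — applicable
  S \ del = {at(bay), have(k3)}
  ∪ add   = {at(bay), have(k3), open(d_lab_kitchen)}

== RESULT ==
["at(bay)", "have(k3)", "open(d_lab_kitchen)"]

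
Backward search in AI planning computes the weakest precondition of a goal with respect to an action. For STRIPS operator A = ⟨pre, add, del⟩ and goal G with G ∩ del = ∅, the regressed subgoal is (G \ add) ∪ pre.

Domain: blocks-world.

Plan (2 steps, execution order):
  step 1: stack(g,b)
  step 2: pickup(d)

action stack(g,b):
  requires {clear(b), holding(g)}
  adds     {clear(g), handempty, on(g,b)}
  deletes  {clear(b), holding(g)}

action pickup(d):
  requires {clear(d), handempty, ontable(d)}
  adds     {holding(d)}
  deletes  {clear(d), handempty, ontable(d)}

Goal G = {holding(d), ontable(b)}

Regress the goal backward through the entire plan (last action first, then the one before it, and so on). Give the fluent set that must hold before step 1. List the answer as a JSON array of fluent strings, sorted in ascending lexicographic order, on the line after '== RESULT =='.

Work backward from the goal:
  through step 2 (pickup(d)): drop {holding(d)}, keep {ontable(b)}, require {clear(d), handempty, ontable(d)}
    → {clear(d), handempty, ontable(b), ontable(d)}
  through step 1 (stack(g,b)): drop {handempty}, keep {clear(d), ontable(b), ontable(d)}, require {clear(b), holding(g)}
    → {clear(b), clear(d), holding(g), ontable(b), ontable(d)}

== RESULT ==
["clear(b)", "clear(d)", "holding(g)", "ontable(b)", "ontable(d)"]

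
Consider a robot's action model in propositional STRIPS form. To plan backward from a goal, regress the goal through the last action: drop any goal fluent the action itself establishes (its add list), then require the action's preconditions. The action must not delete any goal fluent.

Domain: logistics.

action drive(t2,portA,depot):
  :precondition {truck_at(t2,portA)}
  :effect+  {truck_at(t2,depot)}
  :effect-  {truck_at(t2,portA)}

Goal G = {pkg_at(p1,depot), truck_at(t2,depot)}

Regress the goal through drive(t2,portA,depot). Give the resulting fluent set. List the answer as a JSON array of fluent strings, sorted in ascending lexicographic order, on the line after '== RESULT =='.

Regress:
  G ∩ del = {}  (empty — regression defined)
  G \ add = {pkg_at(p1,depot), truck_at(t2,depot)} \ {truck_at(t2,depot)} = {pkg_at(p1,depot)}
  ∪ pre   = {pkg_at(p1,depot)} ∪ {truck_at(t2,portA)}
          = {pkg_at(p1,depot), truck_at(t2,portA)}

== RESULT ==
["pkg_at(p1,depot)", "truck_at(t2,portA)"]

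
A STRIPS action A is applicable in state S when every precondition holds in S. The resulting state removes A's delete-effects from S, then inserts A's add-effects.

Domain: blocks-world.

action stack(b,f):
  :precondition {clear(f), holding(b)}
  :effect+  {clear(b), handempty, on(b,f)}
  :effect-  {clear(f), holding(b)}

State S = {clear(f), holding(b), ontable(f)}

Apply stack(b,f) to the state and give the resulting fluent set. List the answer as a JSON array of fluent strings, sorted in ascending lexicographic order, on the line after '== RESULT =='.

Progress:
  pre ⊆ S: {clear(f), holding(b)} ⊆ S  — applicable
  S \ del = {ontable(f)}
  ∪ add   = {clear(b), handempty, on(b,f), ontable(f)}

== RESULT ==
["clear(b)", "handempty", "on(b,f)", "ontable(f)"]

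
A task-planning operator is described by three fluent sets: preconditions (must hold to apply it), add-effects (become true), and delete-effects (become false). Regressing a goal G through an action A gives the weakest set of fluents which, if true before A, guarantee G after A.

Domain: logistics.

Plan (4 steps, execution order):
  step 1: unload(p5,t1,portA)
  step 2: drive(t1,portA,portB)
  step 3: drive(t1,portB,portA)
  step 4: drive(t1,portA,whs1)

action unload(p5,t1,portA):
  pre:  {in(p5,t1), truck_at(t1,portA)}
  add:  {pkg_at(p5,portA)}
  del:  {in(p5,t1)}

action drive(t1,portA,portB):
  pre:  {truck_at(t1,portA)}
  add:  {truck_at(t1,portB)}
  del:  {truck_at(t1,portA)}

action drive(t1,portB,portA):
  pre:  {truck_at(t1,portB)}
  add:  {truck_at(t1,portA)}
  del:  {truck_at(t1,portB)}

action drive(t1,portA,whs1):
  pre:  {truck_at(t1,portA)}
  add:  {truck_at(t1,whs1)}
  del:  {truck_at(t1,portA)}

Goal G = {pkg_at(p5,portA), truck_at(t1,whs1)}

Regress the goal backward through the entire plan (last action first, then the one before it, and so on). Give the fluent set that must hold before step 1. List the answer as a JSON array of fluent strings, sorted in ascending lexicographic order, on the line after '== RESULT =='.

Work backward from the goal:
  through step 4 (drive(t1,portA,whs1)): drop {truck_at(t1,whs1)}, keep {pkg_at(p5,portA)}, require {truck_at(t1,portA)}
    → {pkg_at(p5,portA), truck_at(t1,portA)}
  through step 3 (drive(t1,portB,portA)): drop {truck_at(t1,portA)}, keep {pkg_at(p5,portA)}, require {truck_at(t1,portB)}
    → {pkg_at(p5,portA), truck_at(t1,portB)}
  through step 2 (drive(t1,portA,portB)): drop {truck_at(t1,portB)}, keep {pkg_at(p5,portA)}, require {truck_at(t1,portA)}
    → {pkg_at(p5,portA), truck_at(t1,portA)}
  through step 1 (unload(p5,t1,portA)): drop {pkg_at(p5,portA)}, keep {truck_at(t1,portA)}, require {in(p5,t1), truck_at(t1,portA)}
    → {in(p5,t1), truck_at(t1,portA)}

== RESULT ==
["in(p5,t1)", "truck_at(t1,portA)"]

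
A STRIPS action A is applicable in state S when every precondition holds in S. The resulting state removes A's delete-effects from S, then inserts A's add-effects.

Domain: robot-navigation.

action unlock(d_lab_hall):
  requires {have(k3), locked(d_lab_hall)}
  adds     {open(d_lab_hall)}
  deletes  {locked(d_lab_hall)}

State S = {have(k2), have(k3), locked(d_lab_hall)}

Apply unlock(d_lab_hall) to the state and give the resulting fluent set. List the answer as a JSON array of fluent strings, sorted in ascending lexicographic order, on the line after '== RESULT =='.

Compute (S \ del) ∪ add:
  pre ⊆ S: {have(k3), locked(d_lab_hall)} ⊆ S  — applicable
  S \ del = {have(k2), have(k3)}
  ∪ add   = {have(k2), have(k3), open(d_lab_hall)}

== RESULT ==
["have(k2)", "have(k3)", "open(d_lab_hall)"]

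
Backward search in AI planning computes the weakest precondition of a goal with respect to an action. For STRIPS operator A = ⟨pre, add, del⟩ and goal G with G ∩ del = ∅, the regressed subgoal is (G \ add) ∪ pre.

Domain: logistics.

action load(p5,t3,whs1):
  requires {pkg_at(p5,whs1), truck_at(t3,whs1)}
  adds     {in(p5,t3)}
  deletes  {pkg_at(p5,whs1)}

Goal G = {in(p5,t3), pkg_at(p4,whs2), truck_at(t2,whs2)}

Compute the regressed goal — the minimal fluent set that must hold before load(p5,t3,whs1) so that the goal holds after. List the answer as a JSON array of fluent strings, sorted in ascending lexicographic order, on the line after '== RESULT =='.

Regress:
  G ∩ del = {}  (empty — regression defined)
  G \ add = {in(p5,t3), pkg_at(p4,whs2), truck_at(t2,whs2)} \ {in(p5,t3)} = {pkg_at(p4,whs2), truck_at(t2,whs2)}
  ∪ pre   = {pkg_at(p4,whs2), truck_at(t2,whs2)} ∪ {pkg_at(p5,whs1), truck_at(t3,whs1)}
          = {pkg_at(p4,whs2), pkg_at(p5,whs1), truck_at(t2,whs2), truck_at(t3,whs1)}

== RESULT ==
["pkg_at(p4,whs2)", "pkg_at(p5,whs1)", "truck_at(t2,whs2)", "truck_at(t3,whs1)"]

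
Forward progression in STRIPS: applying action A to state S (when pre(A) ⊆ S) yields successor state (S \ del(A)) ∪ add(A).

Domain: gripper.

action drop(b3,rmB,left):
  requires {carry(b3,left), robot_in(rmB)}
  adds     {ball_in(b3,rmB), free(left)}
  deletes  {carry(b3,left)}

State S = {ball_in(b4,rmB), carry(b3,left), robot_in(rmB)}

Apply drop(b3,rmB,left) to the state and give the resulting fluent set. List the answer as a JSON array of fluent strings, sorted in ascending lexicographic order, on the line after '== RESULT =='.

Compute (S \ del) ∪ add:
  pre ⊆ S: {carry(b3,left), robot_in(rmB)} ⊆ S  — applicable
  S \ del = {ball_in(b4,rmB), robot_in(rmB)}
  ∪ add   = {ball_in(b3,rmB), ball_in(b4,rmB), free(left), robot_in(rmB)}

== RESULT ==
["ball_in(b3,rmB)", "ball_in(b4,rmB)", "free(left)", "robot_in(rmB)"]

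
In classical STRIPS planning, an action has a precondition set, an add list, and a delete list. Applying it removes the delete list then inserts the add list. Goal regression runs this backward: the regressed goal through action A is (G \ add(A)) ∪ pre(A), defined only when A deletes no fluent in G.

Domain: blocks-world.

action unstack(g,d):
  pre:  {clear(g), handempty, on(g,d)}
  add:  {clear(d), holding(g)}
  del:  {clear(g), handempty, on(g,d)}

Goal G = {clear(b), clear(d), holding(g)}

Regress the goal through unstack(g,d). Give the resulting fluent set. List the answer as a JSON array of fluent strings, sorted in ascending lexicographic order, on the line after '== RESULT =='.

Regress:
  G ∩ del = {}  (empty — regression defined)
  G \ add = {clear(b), clear(d), holding(g)} \ {clear(d), holding(g)} = {clear(b)}
  ∪ pre   = {clear(b)} ∪ {clear(g), handempty, on(g,d)}
          = {clear(b), clear(g), handempty, on(g,d)}

== RESULT ==
["clear(b)", "clear(g)", "handempty", "on(g,d)"]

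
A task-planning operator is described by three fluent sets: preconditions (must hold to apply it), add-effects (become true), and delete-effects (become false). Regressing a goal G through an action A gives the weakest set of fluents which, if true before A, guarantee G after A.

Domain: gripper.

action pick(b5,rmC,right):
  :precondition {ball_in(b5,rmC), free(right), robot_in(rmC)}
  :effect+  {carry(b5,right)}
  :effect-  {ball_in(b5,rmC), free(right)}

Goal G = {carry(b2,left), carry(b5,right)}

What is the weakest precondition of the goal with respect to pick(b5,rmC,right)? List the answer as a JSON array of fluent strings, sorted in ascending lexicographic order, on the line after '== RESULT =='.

Regress:
  G ∩ del = {}  (empty — regression defined)
  G \ add = {carry(b2,left), carry(b5,right)} \ {carry(b5,right)} = {carry(b2,left)}
  ∪ pre   = {carry(b2,left)} ∪ {ball_in(b5,rmC), free(right), robot_in(rmC)}
          = {ball_in(b5,rmC), carry(b2,left), free(right), robot_in(rmC)}

== RESULT ==
["ball_in(b5,rmC)", "carry(b2,left)", "free(right)", "robot_in(rmC)"]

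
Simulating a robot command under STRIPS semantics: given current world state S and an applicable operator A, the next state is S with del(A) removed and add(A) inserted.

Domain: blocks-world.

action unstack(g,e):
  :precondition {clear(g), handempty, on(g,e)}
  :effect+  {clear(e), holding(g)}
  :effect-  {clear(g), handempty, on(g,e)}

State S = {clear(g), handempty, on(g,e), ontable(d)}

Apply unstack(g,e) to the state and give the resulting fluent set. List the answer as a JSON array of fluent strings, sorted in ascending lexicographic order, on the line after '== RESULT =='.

Compute (S \ del) ∪ add:
  pre ⊆ S: {clear(g), handempty, on(g,e)} ⊆ S  — applicable
  S \ del = {ontable(d)}
  ∪ add   = {clear(e), holding(g), ontable(d)}

== RESULT ==
["clear(e)", "holding(g)", "ontable(d)"]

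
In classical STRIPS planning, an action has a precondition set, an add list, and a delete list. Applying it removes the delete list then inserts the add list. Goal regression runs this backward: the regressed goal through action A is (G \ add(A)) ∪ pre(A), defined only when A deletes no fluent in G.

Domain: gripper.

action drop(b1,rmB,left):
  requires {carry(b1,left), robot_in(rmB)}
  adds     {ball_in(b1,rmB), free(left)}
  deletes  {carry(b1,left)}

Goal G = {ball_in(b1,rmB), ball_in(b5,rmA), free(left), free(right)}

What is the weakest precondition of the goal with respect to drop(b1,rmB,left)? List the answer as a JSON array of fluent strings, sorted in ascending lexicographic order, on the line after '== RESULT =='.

Compute (G \ add) ∪ pre:
  G ∩ del = {}  (empty — regression defined)
  G \ add = {ball_in(b1,rmB), ball_in(b5,rmA), free(left), free(right)} \ {ball_in(b1,rmB), free(left)} = {ball_in(b5,rmA), free(right)}
  ∪ pre   = {ball_in(b5,rmA), free(right)} ∪ {carry(b1,left), robot_in(rmB)}
          = {ball_in(b5,rmA), carry(b1,left), free(right), robot_in(rmB)}

== RESULT ==
["ball_in(b5,rmA)", "carry(b1,left)", "free(right)", "robot_in(rmB)"]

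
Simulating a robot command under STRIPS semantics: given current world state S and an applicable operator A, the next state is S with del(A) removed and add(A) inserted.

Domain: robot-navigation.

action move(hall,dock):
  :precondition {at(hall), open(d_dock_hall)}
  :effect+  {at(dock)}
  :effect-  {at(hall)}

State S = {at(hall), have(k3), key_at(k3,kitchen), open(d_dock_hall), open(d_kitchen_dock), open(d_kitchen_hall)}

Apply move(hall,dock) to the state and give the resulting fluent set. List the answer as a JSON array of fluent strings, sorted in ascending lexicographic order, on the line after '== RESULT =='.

Progress:
  pre ⊆ S: {at(hall), open(d_dock_hall)} ⊆ S  — applicable
  S \ del = {have(k3), key_at(k3,kitchen), open(d_dock_hall), open(d_kitchen_dock), open(d_kitchen_hall)}
  ∪ add   = {at(dock), have(k3), key_at(k3,kitchen), open(d_dock_hall), open(d_kitchen_dock), open(d_kitchen_hall)}

== RESULT ==
["at(dock)", "have(k3)", "key_at(k3,kitchen)", "open(d_dock_hall)", "open(d_kitchen_dock)", "open(d_kitchen_hall)"]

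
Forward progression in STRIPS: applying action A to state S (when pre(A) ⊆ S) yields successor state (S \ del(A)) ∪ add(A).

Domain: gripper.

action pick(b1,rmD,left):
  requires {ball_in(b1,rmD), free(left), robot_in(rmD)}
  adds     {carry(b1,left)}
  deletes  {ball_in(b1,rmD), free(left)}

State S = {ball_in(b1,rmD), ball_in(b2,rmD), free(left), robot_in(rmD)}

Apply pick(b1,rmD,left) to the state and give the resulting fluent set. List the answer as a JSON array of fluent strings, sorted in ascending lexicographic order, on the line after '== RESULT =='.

Progress:
  pre ⊆ S: {ball_in(b1,rmD), free(left), robot_in(rmD)} ⊆ S  — applicable
  S \ del = {ball_in(b2,rmD), robot_in(rmD)}
  ∪ add   = {ball_in(b2,rmD), carry(b1,left), robot_in(rmD)}

== RESULT ==
["ball_in(b2,rmD)", "carry(b1,left)", "robot_in(rmD)"]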